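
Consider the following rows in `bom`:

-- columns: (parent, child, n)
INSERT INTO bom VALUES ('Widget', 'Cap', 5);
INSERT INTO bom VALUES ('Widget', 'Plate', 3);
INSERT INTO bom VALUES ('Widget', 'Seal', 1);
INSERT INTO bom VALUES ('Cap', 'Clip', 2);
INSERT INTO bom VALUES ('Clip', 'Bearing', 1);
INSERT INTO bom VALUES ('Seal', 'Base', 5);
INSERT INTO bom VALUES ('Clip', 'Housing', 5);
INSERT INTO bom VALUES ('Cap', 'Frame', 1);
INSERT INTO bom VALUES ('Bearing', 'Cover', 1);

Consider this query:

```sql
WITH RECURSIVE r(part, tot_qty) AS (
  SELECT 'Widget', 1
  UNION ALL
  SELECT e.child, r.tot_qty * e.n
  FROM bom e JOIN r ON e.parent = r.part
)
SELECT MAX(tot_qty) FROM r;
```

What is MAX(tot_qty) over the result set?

50

Base: (Widget, tot_qty=1).
Iteration 1: components of {Widget} -> Cap = 1*5 = 5, Plate = 1*3 = 3, Seal = 1*1 = 1.
Iteration 2: components of {Cap,Plate,Seal} -> Base = 1*5 = 5, Clip = 5*2 = 10, Frame = 5*1 = 5.
Iteration 3: components of {Base,Clip,Frame} -> Bearing = 10*1 = 10, Housing = 10*5 = 50.
Iteration 4: components of {Bearing,Housing} -> Cover = 10*1 = 10.
Iteration 5: no further components; recursion stops.
tot_qty values: 1, 5, 3, 1, 10, 5, 5, 10, 50, 10; the maximum is 50.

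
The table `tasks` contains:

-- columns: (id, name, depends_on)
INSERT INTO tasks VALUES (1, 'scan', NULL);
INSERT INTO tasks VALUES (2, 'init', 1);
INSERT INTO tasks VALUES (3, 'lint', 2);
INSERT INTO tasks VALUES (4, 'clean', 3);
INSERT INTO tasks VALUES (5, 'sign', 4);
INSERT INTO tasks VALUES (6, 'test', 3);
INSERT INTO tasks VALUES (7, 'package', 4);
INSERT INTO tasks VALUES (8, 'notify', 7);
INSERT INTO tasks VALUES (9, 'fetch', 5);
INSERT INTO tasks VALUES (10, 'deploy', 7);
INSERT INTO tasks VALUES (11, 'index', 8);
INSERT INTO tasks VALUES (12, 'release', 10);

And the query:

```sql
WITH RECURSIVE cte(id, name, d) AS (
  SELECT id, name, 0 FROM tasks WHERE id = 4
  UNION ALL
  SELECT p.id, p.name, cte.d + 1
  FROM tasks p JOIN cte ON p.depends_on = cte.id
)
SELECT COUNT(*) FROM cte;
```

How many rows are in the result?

8

Base: id=4 (clean) at d 0.
Iteration 1: rows with depends_on in {4} -> sign (id 5, d 1), package (id 7, d 1).
Iteration 2: rows with depends_on in {5,7} -> notify (id 8, d 2), fetch (id 9, d 2), deploy (id 10, d 2).
Iteration 3: rows with depends_on in {8,9,10} -> index (id 11, d 3), release (id 12, d 3).
Iteration 4: no rows with depends_on in {11,12}; recursion stops.
Total rows emitted: 8.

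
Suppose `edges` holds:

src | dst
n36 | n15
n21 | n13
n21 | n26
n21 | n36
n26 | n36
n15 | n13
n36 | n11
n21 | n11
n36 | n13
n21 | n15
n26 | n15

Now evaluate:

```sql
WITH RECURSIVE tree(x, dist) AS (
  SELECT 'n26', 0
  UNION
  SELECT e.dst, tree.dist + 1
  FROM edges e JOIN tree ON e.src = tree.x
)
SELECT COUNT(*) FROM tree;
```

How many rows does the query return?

7

Base: (n26, dist=0).
Iteration 1: edges from {n26} -> (n15, dist=1), (n36, dist=1).
Iteration 2: edges from {n15,n36} -> (n11, dist=2), (n13, dist=2), (n15, dist=2). [UNION drops 1 duplicate row(s)]
Iteration 3: edges from {n11,n13,n15} -> (n13, dist=3).
Iteration 4: no outgoing edges from {n13}; recursion stops.
Total rows emitted: 7.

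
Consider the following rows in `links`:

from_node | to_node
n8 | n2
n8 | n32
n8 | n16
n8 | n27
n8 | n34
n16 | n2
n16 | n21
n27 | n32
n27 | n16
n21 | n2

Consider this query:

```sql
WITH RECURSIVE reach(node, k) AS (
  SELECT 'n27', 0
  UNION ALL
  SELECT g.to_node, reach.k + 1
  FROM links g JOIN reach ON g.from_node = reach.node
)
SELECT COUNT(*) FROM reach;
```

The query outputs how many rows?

Base: (n27, k=0).
Iteration 1: edges from {n27} -> (n16, k=1), (n32, k=1).
Iteration 2: edges from {n16,n32} -> (n2, k=2), (n21, k=2).
Iteration 3: edges from {n2,n21} -> (n2, k=3).
Iteration 4: no outgoing edges from {n2}; recursion stops.
Total rows emitted: 6.

6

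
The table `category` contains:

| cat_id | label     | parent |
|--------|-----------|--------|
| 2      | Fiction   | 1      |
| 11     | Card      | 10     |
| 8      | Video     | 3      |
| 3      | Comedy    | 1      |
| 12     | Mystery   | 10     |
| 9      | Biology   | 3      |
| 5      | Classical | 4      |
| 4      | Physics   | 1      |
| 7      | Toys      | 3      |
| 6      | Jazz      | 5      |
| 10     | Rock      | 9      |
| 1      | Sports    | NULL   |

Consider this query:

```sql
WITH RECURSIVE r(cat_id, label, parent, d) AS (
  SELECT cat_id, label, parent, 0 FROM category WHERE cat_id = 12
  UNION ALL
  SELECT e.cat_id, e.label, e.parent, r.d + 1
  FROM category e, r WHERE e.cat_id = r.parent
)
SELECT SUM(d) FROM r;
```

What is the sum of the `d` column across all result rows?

Base: cat_id=12 (Mystery), parent=10, d 0.
Iteration 1: join on cat_id=10 -> Rock (id 10, parent=9, d 1).
Iteration 2: join on cat_id=9 -> Biology (id 9, parent=3, d 2).
Iteration 3: join on cat_id=3 -> Comedy (id 3, parent=1, d 3).
Iteration 4: join on cat_id=1 -> Sports (id 1, parent=NULL, d 4).
Iteration 5: parent is NULL; no match; recursion stops.
SUM(d) = 0 + 1 + 2 + 3 + 4 = 10.

10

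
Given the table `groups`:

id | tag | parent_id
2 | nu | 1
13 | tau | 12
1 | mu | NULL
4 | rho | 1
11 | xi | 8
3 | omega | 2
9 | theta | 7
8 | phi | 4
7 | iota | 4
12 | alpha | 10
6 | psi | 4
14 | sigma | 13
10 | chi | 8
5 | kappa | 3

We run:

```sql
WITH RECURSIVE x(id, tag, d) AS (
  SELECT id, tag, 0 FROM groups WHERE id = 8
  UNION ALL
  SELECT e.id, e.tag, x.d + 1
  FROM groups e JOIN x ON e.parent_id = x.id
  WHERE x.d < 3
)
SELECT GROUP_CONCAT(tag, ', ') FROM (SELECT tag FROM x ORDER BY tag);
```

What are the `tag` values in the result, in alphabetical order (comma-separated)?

Base: id=8 (phi) at d 0.
Iteration 1: rows with parent_id in {8} -> chi (id 10, d 1), xi (id 11, d 1).
Iteration 2: rows with parent_id in {10,11} -> alpha (id 12, d 2).
Iteration 3: rows with parent_id in {12} -> tau (id 13, d 3).
Iteration 4: d < 3 fails for all current rows; recursion stops.

alpha, chi, phi, tau, xi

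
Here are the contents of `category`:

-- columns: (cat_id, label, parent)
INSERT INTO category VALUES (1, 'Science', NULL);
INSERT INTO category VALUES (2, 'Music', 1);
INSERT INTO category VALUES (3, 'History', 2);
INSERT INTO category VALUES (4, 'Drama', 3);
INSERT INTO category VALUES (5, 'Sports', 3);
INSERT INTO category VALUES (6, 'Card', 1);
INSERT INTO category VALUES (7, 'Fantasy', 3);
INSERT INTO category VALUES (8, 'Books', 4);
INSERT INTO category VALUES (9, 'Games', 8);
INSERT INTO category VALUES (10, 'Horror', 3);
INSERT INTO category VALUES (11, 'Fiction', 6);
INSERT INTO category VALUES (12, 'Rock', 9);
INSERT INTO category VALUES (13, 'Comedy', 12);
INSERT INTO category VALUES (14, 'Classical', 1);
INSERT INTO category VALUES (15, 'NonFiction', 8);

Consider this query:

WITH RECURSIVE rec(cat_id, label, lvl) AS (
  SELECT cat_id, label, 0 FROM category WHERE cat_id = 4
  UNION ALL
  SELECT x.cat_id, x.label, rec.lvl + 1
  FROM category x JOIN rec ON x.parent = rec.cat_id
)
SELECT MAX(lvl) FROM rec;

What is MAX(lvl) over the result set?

Base: cat_id=4 (Drama) at lvl 0.
Iteration 1: rows with parent in {4} -> Books (id 8, lvl 1).
Iteration 2: rows with parent in {8} -> Games (id 9, lvl 2), NonFiction (id 15, lvl 2).
Iteration 3: rows with parent in {9,15} -> Rock (id 12, lvl 3).
Iteration 4: rows with parent in {12} -> Comedy (id 13, lvl 4).
Iteration 5: no rows with parent in {13}; recursion stops.
lvl values: 0, 1, 2, 2, 3, 4; the maximum is 4.

4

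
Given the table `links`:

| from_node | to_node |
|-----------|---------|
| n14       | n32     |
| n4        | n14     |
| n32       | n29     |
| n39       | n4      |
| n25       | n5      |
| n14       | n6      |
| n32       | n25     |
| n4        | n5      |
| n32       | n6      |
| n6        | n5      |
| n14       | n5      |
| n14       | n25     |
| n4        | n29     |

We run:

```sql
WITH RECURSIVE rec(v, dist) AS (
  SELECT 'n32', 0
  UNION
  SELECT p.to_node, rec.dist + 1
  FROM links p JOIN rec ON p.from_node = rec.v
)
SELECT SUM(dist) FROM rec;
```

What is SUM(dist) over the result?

Base: (n32, dist=0).
Iteration 1: edges from {n32} -> (n25, dist=1), (n29, dist=1), (n6, dist=1).
Iteration 2: edges from {n25,n29,n6} -> (n5, dist=2). [UNION drops 1 duplicate row(s)]
Iteration 3: no outgoing edges from {n5}; recursion stops.
SUM(dist) = 0 + 1 + 1 + 1 + 2 = 5.

5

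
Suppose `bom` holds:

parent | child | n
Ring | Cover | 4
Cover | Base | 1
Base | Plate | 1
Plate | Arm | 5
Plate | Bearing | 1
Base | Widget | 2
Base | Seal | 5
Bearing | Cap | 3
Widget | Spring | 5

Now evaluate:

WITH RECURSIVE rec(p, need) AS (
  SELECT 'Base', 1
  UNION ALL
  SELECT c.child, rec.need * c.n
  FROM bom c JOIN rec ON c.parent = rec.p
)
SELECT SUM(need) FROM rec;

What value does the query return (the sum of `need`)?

28

Base: (Base, need=1).
Iteration 1: components of {Base} -> Plate = 1*1 = 1, Seal = 1*5 = 5, Widget = 1*2 = 2.
Iteration 2: components of {Plate,Seal,Widget} -> Arm = 1*5 = 5, Bearing = 1*1 = 1, Spring = 2*5 = 10.
Iteration 3: components of {Arm,Bearing,Spring} -> Cap = 1*3 = 3.
Iteration 4: no further components; recursion stops.
SUM(need) = 1 + 1 + 2 + 5 + 5 + 1 + 10 + 3 = 28.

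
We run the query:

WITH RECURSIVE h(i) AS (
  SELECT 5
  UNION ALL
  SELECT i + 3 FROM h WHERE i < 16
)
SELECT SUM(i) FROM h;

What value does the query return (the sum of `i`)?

55

Base: i=5.
Iteration 1: 5 < 16 holds -> i = 5 + 3 = 8.
Iteration 2: 8 < 16 holds -> i = 8 + 3 = 11.
Iteration 3: 11 < 16 holds -> i = 11 + 3 = 14.
Iteration 4: 14 < 16 holds -> i = 14 + 3 = 17.
Iteration 5: 17 < 16 fails; recursion stops.
SUM(i) = 5 + 8 + 11 + 14 + 17 = 55.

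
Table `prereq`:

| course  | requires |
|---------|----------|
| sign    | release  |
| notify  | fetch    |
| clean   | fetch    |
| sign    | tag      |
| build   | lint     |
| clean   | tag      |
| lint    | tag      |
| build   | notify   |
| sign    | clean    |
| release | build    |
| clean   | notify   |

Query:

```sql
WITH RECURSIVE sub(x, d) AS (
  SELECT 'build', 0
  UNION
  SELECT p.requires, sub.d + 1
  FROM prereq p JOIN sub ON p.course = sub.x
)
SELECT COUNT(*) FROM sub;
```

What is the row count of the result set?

Base: (build, d=0).
Iteration 1: edges from {build} -> (lint, d=1), (notify, d=1).
Iteration 2: edges from {lint,notify} -> (fetch, d=2), (tag, d=2).
Iteration 3: no outgoing edges from {fetch,tag}; recursion stops.
Total rows emitted: 5.

5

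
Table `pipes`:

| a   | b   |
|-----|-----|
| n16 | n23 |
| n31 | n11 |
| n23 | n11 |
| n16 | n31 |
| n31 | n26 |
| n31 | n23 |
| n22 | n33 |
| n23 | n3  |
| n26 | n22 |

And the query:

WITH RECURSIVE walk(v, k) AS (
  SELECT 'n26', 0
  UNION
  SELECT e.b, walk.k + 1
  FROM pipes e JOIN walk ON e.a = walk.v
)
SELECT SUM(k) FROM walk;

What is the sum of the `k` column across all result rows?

Base: (n26, k=0).
Iteration 1: edges from {n26} -> (n22, k=1).
Iteration 2: edges from {n22} -> (n33, k=2).
Iteration 3: no outgoing edges from {n33}; recursion stops.
SUM(k) = 0 + 1 + 2 = 3.

3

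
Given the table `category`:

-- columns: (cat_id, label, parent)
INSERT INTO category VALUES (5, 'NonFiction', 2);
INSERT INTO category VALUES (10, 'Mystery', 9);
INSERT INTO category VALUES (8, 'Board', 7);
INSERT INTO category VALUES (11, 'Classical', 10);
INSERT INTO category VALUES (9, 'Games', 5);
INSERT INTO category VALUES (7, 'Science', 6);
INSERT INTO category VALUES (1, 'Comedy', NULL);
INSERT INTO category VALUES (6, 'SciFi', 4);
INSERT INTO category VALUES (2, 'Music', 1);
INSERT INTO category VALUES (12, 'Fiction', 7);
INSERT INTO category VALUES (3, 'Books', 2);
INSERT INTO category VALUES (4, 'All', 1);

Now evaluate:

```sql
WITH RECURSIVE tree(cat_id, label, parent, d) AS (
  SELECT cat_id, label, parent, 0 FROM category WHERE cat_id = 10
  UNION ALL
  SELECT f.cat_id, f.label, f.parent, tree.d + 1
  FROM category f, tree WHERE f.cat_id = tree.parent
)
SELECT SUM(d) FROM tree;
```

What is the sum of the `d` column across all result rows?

10

Base: cat_id=10 (Mystery), parent=9, d 0.
Iteration 1: join on cat_id=9 -> Games (id 9, parent=5, d 1).
Iteration 2: join on cat_id=5 -> NonFiction (id 5, parent=2, d 2).
Iteration 3: join on cat_id=2 -> Music (id 2, parent=1, d 3).
Iteration 4: join on cat_id=1 -> Comedy (id 1, parent=NULL, d 4).
Iteration 5: parent is NULL; no match; recursion stops.
SUM(d) = 0 + 1 + 2 + 3 + 4 = 10.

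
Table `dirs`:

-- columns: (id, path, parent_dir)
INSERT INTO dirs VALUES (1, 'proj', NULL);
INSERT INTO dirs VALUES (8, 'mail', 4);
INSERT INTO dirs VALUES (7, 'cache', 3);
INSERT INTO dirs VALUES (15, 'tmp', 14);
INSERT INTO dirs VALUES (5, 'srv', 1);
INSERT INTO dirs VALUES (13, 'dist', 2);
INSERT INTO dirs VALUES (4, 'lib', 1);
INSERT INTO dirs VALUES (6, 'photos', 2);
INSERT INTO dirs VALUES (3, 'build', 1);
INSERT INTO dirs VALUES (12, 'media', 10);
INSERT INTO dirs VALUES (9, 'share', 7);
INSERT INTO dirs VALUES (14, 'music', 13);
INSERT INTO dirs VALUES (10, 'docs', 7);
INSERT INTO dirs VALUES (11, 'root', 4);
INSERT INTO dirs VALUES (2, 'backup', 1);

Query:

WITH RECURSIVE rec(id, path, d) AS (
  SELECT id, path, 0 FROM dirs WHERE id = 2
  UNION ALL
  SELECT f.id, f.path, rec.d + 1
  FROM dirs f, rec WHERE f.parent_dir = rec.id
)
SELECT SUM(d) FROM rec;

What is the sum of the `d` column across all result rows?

Base: id=2 (backup) at d 0.
Iteration 1: rows with parent_dir in {2} -> photos (id 6, d 1), dist (id 13, d 1).
Iteration 2: rows with parent_dir in {6,13} -> music (id 14, d 2).
Iteration 3: rows with parent_dir in {14} -> tmp (id 15, d 3).
Iteration 4: no rows with parent_dir in {15}; recursion stops.
SUM(d) = 0 + 1 + 1 + 2 + 3 = 7.

7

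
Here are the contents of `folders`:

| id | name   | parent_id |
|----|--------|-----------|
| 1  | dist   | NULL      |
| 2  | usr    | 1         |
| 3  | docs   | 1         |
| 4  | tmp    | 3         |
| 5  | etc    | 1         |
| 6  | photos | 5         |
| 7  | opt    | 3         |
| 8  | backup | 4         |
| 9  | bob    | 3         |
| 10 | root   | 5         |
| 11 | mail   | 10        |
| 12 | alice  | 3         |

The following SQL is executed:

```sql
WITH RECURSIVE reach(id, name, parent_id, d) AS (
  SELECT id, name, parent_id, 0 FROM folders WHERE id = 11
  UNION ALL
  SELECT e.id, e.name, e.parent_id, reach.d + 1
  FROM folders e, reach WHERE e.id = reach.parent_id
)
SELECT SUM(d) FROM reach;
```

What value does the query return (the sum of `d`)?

Base: id=11 (mail), parent_id=10, d 0.
Iteration 1: join on id=10 -> root (id 10, parent_id=5, d 1).
Iteration 2: join on id=5 -> etc (id 5, parent_id=1, d 2).
Iteration 3: join on id=1 -> dist (id 1, parent_id=NULL, d 3).
Iteration 4: parent_id is NULL; no match; recursion stops.
SUM(d) = 0 + 1 + 2 + 3 = 6.

6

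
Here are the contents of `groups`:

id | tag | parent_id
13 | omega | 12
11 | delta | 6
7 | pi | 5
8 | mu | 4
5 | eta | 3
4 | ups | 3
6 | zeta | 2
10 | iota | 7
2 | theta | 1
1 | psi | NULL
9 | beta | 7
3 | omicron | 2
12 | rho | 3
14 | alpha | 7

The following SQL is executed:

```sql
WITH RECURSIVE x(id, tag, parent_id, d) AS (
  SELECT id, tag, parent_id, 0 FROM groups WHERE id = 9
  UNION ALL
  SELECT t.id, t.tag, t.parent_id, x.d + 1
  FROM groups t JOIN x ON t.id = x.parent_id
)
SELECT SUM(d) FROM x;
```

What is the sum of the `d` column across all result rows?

15

Base: id=9 (beta), parent_id=7, d 0.
Iteration 1: join on id=7 -> pi (id 7, parent_id=5, d 1).
Iteration 2: join on id=5 -> eta (id 5, parent_id=3, d 2).
Iteration 3: join on id=3 -> omicron (id 3, parent_id=2, d 3).
Iteration 4: join on id=2 -> theta (id 2, parent_id=1, d 4).
Iteration 5: join on id=1 -> psi (id 1, parent_id=NULL, d 5).
Iteration 6: parent_id is NULL; no match; recursion stops.
SUM(d) = 0 + 1 + 2 + 3 + 4 + 5 = 15.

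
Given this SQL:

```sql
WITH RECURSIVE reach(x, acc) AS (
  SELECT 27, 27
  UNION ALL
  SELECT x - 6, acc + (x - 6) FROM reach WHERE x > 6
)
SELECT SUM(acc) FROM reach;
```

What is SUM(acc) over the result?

Base: x=27, acc=27.
Iteration 1: 27 > 6 holds -> x = 27 - 6 = 21, acc = 27 + 21 = 48.
Iteration 2: 21 > 6 holds -> x = 21 - 6 = 15, acc = 48 + 15 = 63.
Iteration 3: 15 > 6 holds -> x = 15 - 6 = 9, acc = 63 + 9 = 72.
Iteration 4: 9 > 6 holds -> x = 9 - 6 = 3, acc = 72 + 3 = 75.
Iteration 5: 3 > 6 fails; recursion stops.
SUM(acc) = 27 + 48 + 63 + 72 + 75 = 285.

285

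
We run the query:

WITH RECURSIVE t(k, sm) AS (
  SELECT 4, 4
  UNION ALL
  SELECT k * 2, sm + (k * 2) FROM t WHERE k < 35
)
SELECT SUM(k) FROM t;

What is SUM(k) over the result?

124

Base: k=4, sm=4.
Iteration 1: 4 < 35 holds -> k = 4 * 2 = 8, sm = 4 + 8 = 12.
Iteration 2: 8 < 35 holds -> k = 8 * 2 = 16, sm = 12 + 16 = 28.
Iteration 3: 16 < 35 holds -> k = 16 * 2 = 32, sm = 28 + 32 = 60.
Iteration 4: 32 < 35 holds -> k = 32 * 2 = 64, sm = 60 + 64 = 124.
Iteration 5: 64 < 35 fails; recursion stops.
SUM(k) = 4 + 8 + 16 + 32 + 64 = 124.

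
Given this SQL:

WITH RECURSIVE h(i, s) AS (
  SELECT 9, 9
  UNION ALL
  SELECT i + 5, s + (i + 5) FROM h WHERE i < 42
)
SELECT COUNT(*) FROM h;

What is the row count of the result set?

8

Base: i=9, s=9.
Iteration 1: 9 < 42 holds -> i = 9 + 5 = 14, s = 9 + 14 = 23.
Iteration 2: 14 < 42 holds -> i = 14 + 5 = 19, s = 23 + 19 = 42.
Iteration 3: 19 < 42 holds -> i = 19 + 5 = 24, s = 42 + 24 = 66.
Iteration 4: 24 < 42 holds -> i = 24 + 5 = 29, s = 66 + 29 = 95.
Iteration 5: 29 < 42 holds -> i = 29 + 5 = 34, s = 95 + 34 = 129.
Iteration 6: 34 < 42 holds -> i = 34 + 5 = 39, s = 129 + 39 = 168.
Iteration 7: 39 < 42 holds -> i = 39 + 5 = 44, s = 168 + 44 = 212.
Iteration 8: 44 < 42 fails; recursion stops.
Total rows emitted: 8.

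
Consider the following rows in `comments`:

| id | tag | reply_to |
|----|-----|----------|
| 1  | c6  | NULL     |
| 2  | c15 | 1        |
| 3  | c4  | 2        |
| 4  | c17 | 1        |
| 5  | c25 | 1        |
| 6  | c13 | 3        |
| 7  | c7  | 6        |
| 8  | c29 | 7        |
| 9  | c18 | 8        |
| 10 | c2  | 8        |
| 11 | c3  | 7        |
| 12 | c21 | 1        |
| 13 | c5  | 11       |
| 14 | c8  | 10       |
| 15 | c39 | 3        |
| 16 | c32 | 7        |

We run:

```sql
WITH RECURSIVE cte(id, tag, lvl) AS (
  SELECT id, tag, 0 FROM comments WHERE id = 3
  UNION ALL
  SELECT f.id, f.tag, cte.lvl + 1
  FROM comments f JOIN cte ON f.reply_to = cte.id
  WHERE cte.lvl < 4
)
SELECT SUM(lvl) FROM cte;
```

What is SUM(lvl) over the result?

25

Base: id=3 (c4) at lvl 0.
Iteration 1: rows with reply_to in {3} -> c13 (id 6, lvl 1), c39 (id 15, lvl 1).
Iteration 2: rows with reply_to in {6,15} -> c7 (id 7, lvl 2).
Iteration 3: rows with reply_to in {7} -> c29 (id 8, lvl 3), c3 (id 11, lvl 3), c32 (id 16, lvl 3).
Iteration 4: rows with reply_to in {8,11,16} -> c18 (id 9, lvl 4), c2 (id 10, lvl 4), c5 (id 13, lvl 4).
Iteration 5: lvl < 4 fails for all current rows; recursion stops.
SUM(lvl) = 0 + 1 + 1 + 2 + 3 + 3 + 3 + 4 + 4 + 4 = 25.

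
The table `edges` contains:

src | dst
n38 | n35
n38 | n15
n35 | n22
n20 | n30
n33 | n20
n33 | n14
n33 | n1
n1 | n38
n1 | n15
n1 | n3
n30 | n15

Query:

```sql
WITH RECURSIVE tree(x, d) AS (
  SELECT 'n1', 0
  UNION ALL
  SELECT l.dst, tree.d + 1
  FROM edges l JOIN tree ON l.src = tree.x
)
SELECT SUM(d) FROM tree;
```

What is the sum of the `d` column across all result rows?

10

Base: (n1, d=0).
Iteration 1: edges from {n1} -> (n15, d=1), (n3, d=1), (n38, d=1).
Iteration 2: edges from {n15,n3,n38} -> (n15, d=2), (n35, d=2).
Iteration 3: edges from {n15,n35} -> (n22, d=3).
Iteration 4: no outgoing edges from {n22}; recursion stops.
SUM(d) = 0 + 1 + 1 + 1 + 2 + 2 + 3 = 10.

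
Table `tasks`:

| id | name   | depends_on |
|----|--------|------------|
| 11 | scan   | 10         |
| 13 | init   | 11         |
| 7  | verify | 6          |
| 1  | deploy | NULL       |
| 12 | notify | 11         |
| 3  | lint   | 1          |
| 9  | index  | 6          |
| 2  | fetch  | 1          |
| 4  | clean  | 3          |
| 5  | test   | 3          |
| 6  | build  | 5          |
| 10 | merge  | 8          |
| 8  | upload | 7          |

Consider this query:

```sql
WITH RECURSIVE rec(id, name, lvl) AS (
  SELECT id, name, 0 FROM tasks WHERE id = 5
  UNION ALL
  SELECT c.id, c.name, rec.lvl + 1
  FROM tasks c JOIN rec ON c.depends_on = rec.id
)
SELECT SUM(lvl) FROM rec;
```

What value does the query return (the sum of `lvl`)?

Base: id=5 (test) at lvl 0.
Iteration 1: rows with depends_on in {5} -> build (id 6, lvl 1).
Iteration 2: rows with depends_on in {6} -> verify (id 7, lvl 2), index (id 9, lvl 2).
Iteration 3: rows with depends_on in {7,9} -> upload (id 8, lvl 3).
Iteration 4: rows with depends_on in {8} -> merge (id 10, lvl 4).
Iteration 5: rows with depends_on in {10} -> scan (id 11, lvl 5).
Iteration 6: rows with depends_on in {11} -> notify (id 12, lvl 6), init (id 13, lvl 6).
Iteration 7: no rows with depends_on in {12,13}; recursion stops.
SUM(lvl) = 0 + 1 + 2 + 2 + 3 + 4 + 5 + 6 + 6 = 29.

29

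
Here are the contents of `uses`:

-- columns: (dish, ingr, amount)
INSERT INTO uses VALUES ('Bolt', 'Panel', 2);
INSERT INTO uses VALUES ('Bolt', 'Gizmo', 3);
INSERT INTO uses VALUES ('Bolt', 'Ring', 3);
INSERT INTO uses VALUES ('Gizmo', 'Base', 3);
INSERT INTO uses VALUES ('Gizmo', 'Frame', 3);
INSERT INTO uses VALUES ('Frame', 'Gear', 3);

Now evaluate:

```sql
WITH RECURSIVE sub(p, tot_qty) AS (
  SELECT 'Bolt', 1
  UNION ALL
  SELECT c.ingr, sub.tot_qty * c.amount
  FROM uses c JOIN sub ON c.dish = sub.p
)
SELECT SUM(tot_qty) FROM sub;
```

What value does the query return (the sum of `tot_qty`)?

54

Base: (Bolt, tot_qty=1).
Iteration 1: components of {Bolt} -> Gizmo = 1*3 = 3, Panel = 1*2 = 2, Ring = 1*3 = 3.
Iteration 2: components of {Gizmo,Panel,Ring} -> Base = 3*3 = 9, Frame = 3*3 = 9.
Iteration 3: components of {Base,Frame} -> Gear = 9*3 = 27.
Iteration 4: no further components; recursion stops.
SUM(tot_qty) = 1 + 2 + 3 + 3 + 9 + 9 + 27 = 54.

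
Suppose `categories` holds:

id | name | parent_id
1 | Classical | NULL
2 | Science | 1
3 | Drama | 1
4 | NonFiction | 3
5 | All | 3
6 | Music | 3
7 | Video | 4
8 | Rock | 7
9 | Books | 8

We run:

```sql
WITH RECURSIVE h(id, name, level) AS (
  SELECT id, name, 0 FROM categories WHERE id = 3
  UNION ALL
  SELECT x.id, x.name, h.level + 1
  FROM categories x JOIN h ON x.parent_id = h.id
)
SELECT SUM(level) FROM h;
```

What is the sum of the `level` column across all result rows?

Base: id=3 (Drama) at level 0.
Iteration 1: rows with parent_id in {3} -> NonFiction (id 4, level 1), All (id 5, level 1), Music (id 6, level 1).
Iteration 2: rows with parent_id in {4,5,6} -> Video (id 7, level 2).
Iteration 3: rows with parent_id in {7} -> Rock (id 8, level 3).
Iteration 4: rows with parent_id in {8} -> Books (id 9, level 4).
Iteration 5: no rows with parent_id in {9}; recursion stops.
SUM(level) = 0 + 1 + 1 + 1 + 2 + 3 + 4 = 12.

12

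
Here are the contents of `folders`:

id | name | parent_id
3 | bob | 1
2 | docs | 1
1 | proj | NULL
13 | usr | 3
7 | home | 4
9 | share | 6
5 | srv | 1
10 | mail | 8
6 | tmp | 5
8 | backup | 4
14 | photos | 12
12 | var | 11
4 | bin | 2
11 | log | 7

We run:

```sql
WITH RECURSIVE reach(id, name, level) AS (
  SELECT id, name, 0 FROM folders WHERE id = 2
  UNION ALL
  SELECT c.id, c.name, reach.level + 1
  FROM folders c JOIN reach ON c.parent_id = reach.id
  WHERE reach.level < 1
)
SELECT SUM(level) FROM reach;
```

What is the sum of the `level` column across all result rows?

1

Base: id=2 (docs) at level 0.
Iteration 1: rows with parent_id in {2} -> bin (id 4, level 1).
Iteration 2: level < 1 fails for all current rows; recursion stops.
SUM(level) = 0 + 1 = 1.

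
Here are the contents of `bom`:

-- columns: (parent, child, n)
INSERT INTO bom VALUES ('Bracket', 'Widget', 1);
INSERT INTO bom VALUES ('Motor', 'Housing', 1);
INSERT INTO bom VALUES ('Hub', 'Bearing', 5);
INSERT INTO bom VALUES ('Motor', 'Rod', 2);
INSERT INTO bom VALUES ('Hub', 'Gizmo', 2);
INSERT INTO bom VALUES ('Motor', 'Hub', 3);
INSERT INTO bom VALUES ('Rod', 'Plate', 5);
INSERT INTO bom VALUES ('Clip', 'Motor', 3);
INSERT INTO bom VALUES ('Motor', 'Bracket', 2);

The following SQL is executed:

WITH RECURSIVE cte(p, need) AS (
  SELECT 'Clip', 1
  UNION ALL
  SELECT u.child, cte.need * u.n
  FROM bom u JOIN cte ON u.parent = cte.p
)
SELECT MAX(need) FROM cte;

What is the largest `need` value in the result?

Base: (Clip, need=1).
Iteration 1: components of {Clip} -> Motor = 1*3 = 3.
Iteration 2: components of {Motor} -> Bracket = 3*2 = 6, Housing = 3*1 = 3, Hub = 3*3 = 9, Rod = 3*2 = 6.
Iteration 3: components of {Bracket,Housing,Hub,Rod} -> Bearing = 9*5 = 45, Gizmo = 9*2 = 18, Plate = 6*5 = 30, Widget = 6*1 = 6.
Iteration 4: no further components; recursion stops.
need values: 1, 3, 3, 6, 6, 9, 6, 30, 18, 45; the maximum is 45.

45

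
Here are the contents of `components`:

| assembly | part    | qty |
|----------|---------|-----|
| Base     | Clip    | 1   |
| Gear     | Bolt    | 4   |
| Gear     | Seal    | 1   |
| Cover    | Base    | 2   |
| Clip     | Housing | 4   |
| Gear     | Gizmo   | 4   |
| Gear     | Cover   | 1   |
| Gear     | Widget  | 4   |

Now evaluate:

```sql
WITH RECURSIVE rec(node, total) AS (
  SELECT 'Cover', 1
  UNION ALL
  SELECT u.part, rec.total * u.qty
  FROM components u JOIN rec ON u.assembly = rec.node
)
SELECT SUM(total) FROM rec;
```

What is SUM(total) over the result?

13

Base: (Cover, total=1).
Iteration 1: components of {Cover} -> Base = 1*2 = 2.
Iteration 2: components of {Base} -> Clip = 2*1 = 2.
Iteration 3: components of {Clip} -> Housing = 2*4 = 8.
Iteration 4: no further components; recursion stops.
SUM(total) = 1 + 2 + 2 + 8 = 13.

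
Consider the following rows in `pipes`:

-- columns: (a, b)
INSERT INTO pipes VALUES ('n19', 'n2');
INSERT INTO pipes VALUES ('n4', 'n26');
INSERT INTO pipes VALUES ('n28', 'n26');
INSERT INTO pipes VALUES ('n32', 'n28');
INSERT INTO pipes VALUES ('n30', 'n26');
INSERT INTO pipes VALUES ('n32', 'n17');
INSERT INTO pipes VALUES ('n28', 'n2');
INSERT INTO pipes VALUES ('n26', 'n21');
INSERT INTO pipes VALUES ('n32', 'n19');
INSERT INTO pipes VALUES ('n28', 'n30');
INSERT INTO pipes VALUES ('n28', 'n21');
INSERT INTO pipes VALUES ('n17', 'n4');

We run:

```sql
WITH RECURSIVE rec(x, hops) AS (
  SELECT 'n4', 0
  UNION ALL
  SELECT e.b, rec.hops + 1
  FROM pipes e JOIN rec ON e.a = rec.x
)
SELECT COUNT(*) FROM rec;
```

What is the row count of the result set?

Base: (n4, hops=0).
Iteration 1: edges from {n4} -> (n26, hops=1).
Iteration 2: edges from {n26} -> (n21, hops=2).
Iteration 3: no outgoing edges from {n21}; recursion stops.
Total rows emitted: 3.

3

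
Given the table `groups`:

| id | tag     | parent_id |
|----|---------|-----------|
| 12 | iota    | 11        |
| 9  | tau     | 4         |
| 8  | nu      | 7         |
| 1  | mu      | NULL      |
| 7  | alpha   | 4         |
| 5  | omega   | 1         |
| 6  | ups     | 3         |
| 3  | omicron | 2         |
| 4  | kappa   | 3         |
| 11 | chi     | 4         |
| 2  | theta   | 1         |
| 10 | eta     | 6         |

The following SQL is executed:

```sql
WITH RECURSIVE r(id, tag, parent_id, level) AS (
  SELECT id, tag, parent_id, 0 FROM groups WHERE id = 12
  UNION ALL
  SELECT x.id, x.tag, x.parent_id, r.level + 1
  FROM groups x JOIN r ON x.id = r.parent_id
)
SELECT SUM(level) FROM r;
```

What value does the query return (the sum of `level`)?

Base: id=12 (iota), parent_id=11, level 0.
Iteration 1: join on id=11 -> chi (id 11, parent_id=4, level 1).
Iteration 2: join on id=4 -> kappa (id 4, parent_id=3, level 2).
Iteration 3: join on id=3 -> omicron (id 3, parent_id=2, level 3).
Iteration 4: join on id=2 -> theta (id 2, parent_id=1, level 4).
Iteration 5: join on id=1 -> mu (id 1, parent_id=NULL, level 5).
Iteration 6: parent_id is NULL; no match; recursion stops.
SUM(level) = 0 + 1 + 2 + 3 + 4 + 5 = 15.

15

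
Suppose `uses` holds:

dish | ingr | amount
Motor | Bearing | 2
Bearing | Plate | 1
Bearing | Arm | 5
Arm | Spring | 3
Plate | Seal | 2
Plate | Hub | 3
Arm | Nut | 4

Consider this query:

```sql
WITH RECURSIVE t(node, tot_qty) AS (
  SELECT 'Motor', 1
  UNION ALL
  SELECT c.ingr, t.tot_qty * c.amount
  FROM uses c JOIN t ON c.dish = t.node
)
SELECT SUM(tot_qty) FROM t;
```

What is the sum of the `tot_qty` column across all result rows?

95

Base: (Motor, tot_qty=1).
Iteration 1: components of {Motor} -> Bearing = 1*2 = 2.
Iteration 2: components of {Bearing} -> Arm = 2*5 = 10, Plate = 2*1 = 2.
Iteration 3: components of {Arm,Plate} -> Hub = 2*3 = 6, Nut = 10*4 = 40, Seal = 2*2 = 4, Spring = 10*3 = 30.
Iteration 4: no further components; recursion stops.
SUM(tot_qty) = 1 + 2 + 2 + 10 + 4 + 6 + 30 + 40 = 95.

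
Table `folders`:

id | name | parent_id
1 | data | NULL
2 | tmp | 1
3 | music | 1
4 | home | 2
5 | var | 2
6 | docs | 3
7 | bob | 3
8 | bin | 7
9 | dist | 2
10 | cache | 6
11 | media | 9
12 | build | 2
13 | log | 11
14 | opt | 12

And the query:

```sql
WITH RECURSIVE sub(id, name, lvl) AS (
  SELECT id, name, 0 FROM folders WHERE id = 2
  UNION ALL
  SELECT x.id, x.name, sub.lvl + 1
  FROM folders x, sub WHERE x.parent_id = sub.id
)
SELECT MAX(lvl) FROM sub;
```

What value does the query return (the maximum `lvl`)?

3

Base: id=2 (tmp) at lvl 0.
Iteration 1: rows with parent_id in {2} -> home (id 4, lvl 1), var (id 5, lvl 1), dist (id 9, lvl 1), build (id 12, lvl 1).
Iteration 2: rows with parent_id in {4,5,9,12} -> media (id 11, lvl 2), opt (id 14, lvl 2).
Iteration 3: rows with parent_id in {11,14} -> log (id 13, lvl 3).
Iteration 4: no rows with parent_id in {13}; recursion stops.
lvl values: 0, 1, 1, 1, 1, 2, 2, 3; the maximum is 3.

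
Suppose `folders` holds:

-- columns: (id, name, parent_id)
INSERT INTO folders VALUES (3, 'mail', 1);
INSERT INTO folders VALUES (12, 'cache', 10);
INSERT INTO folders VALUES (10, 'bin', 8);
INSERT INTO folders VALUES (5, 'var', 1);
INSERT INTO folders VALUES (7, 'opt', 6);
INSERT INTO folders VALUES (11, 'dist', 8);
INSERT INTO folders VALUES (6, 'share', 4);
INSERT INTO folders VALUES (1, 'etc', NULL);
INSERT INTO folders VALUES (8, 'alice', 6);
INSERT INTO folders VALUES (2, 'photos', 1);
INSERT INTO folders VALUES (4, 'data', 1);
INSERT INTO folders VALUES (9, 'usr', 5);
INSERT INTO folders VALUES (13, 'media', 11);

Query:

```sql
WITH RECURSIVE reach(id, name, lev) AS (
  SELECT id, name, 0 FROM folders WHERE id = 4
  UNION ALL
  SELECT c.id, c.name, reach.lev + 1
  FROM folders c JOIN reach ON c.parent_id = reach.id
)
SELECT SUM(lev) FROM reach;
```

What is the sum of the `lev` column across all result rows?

19

Base: id=4 (data) at lev 0.
Iteration 1: rows with parent_id in {4} -> share (id 6, lev 1).
Iteration 2: rows with parent_id in {6} -> opt (id 7, lev 2), alice (id 8, lev 2).
Iteration 3: rows with parent_id in {7,8} -> bin (id 10, lev 3), dist (id 11, lev 3).
Iteration 4: rows with parent_id in {10,11} -> cache (id 12, lev 4), media (id 13, lev 4).
Iteration 5: no rows with parent_id in {12,13}; recursion stops.
SUM(lev) = 0 + 1 + 2 + 2 + 3 + 3 + 4 + 4 = 19.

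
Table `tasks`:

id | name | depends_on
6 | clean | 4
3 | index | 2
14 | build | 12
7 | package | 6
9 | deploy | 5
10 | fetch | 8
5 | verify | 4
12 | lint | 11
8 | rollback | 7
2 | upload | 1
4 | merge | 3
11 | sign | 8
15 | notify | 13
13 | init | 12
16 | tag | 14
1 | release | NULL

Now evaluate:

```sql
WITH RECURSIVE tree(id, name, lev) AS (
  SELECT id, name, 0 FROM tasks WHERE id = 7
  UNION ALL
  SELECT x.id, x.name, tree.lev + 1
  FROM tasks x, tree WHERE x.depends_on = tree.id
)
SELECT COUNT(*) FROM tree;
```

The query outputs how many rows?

9

Base: id=7 (package) at lev 0.
Iteration 1: rows with depends_on in {7} -> rollback (id 8, lev 1).
Iteration 2: rows with depends_on in {8} -> fetch (id 10, lev 2), sign (id 11, lev 2).
Iteration 3: rows with depends_on in {10,11} -> lint (id 12, lev 3).
Iteration 4: rows with depends_on in {12} -> init (id 13, lev 4), build (id 14, lev 4).
Iteration 5: rows with depends_on in {13,14} -> notify (id 15, lev 5), tag (id 16, lev 5).
Iteration 6: no rows with depends_on in {15,16}; recursion stops.
Total rows emitted: 9.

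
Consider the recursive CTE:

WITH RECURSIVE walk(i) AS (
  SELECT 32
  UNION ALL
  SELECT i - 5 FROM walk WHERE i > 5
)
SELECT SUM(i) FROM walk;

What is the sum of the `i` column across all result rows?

Base: i=32.
Iteration 1: 32 > 5 holds -> i = 32 - 5 = 27.
Iteration 2: 27 > 5 holds -> i = 27 - 5 = 22.
Iteration 3: 22 > 5 holds -> i = 22 - 5 = 17.
Iteration 4: 17 > 5 holds -> i = 17 - 5 = 12.
Iteration 5: 12 > 5 holds -> i = 12 - 5 = 7.
Iteration 6: 7 > 5 holds -> i = 7 - 5 = 2.
Iteration 7: 2 > 5 fails; recursion stops.
SUM(i) = 32 + 27 + 22 + 17 + 12 + 7 + 2 = 119.

119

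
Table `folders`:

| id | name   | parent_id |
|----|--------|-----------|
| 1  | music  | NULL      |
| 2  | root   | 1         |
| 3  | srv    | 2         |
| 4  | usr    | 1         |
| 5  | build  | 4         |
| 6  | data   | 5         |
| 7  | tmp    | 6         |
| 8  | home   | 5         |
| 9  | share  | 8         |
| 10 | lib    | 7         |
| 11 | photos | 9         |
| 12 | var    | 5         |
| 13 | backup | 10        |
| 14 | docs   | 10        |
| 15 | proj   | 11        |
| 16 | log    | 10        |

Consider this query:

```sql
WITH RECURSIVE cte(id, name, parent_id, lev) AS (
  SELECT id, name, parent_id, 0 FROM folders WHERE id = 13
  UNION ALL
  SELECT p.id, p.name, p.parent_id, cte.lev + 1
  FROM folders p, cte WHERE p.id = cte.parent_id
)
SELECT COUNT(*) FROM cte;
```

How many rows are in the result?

7

Base: id=13 (backup), parent_id=10, lev 0.
Iteration 1: join on id=10 -> lib (id 10, parent_id=7, lev 1).
Iteration 2: join on id=7 -> tmp (id 7, parent_id=6, lev 2).
Iteration 3: join on id=6 -> data (id 6, parent_id=5, lev 3).
Iteration 4: join on id=5 -> build (id 5, parent_id=4, lev 4).
Iteration 5: join on id=4 -> usr (id 4, parent_id=1, lev 5).
Iteration 6: join on id=1 -> music (id 1, parent_id=NULL, lev 6).
Iteration 7: parent_id is NULL; no match; recursion stops.
Total rows emitted: 7.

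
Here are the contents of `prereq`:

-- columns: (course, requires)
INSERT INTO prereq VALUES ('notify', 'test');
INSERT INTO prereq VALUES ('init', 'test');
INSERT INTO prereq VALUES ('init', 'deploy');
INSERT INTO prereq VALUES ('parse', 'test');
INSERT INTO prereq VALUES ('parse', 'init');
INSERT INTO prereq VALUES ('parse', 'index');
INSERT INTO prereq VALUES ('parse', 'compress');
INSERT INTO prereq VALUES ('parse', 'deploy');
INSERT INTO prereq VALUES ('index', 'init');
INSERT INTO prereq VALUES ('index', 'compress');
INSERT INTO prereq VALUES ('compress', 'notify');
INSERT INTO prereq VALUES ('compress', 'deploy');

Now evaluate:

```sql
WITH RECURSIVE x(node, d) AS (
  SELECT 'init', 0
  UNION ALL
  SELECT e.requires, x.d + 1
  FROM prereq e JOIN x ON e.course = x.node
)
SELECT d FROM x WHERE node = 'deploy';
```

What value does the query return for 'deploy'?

1

Base: (init, d=0).
Iteration 1: edges from {init} -> (deploy, d=1), (test, d=1).
Iteration 2: no outgoing edges from {deploy,test}; recursion stops.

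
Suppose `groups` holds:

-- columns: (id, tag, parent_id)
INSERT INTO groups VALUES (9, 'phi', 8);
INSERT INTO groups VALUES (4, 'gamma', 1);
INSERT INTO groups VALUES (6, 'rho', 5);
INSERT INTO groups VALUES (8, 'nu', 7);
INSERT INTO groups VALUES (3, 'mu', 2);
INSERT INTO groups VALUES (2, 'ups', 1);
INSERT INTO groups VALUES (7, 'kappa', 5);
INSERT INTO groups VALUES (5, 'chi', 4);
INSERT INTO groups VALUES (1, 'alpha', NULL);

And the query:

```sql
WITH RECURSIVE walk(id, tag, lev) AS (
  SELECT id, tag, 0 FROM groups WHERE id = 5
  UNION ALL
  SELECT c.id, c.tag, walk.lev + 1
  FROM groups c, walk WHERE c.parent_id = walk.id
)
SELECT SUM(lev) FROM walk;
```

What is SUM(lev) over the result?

7

Base: id=5 (chi) at lev 0.
Iteration 1: rows with parent_id in {5} -> rho (id 6, lev 1), kappa (id 7, lev 1).
Iteration 2: rows with parent_id in {6,7} -> nu (id 8, lev 2).
Iteration 3: rows with parent_id in {8} -> phi (id 9, lev 3).
Iteration 4: no rows with parent_id in {9}; recursion stops.
SUM(lev) = 0 + 1 + 1 + 2 + 3 = 7.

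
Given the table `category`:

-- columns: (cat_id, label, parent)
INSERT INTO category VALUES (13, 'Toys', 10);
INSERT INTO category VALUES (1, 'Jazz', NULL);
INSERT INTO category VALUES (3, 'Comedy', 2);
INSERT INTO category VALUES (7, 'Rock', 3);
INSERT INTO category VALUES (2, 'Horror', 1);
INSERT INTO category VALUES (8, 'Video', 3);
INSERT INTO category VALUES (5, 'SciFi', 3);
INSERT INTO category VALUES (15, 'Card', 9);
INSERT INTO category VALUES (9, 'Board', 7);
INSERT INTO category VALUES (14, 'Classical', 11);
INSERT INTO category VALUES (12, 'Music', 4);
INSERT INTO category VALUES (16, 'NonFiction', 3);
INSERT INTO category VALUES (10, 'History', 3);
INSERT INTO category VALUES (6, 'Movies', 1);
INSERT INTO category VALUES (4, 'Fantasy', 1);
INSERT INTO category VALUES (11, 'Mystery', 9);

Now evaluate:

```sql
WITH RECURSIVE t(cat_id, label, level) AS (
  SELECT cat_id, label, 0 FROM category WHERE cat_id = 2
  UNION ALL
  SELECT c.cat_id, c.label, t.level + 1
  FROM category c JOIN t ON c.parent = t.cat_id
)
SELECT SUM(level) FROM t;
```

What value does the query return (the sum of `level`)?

Base: cat_id=2 (Horror) at level 0.
Iteration 1: rows with parent in {2} -> Comedy (id 3, level 1).
Iteration 2: rows with parent in {3} -> SciFi (id 5, level 2), Rock (id 7, level 2), Video (id 8, level 2), History (id 10, level 2), NonFiction (id 16, level 2).
Iteration 3: rows with parent in {5,7,8,10,16} -> Board (id 9, level 3), Toys (id 13, level 3).
Iteration 4: rows with parent in {9,13} -> Mystery (id 11, level 4), Card (id 15, level 4).
Iteration 5: rows with parent in {11,15} -> Classical (id 14, level 5).
Iteration 6: no rows with parent in {14}; recursion stops.
SUM(level) = 0 + 1 + 2 + 2 + 2 + 2 + 2 + 3 + 3 + 4 + 4 + 5 = 30.

30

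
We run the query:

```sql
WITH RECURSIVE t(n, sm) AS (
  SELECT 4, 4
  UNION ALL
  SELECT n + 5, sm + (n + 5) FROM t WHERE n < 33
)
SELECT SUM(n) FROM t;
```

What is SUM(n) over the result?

Base: n=4, sm=4.
Iteration 1: 4 < 33 holds -> n = 4 + 5 = 9, sm = 4 + 9 = 13.
Iteration 2: 9 < 33 holds -> n = 9 + 5 = 14, sm = 13 + 14 = 27.
Iteration 3: 14 < 33 holds -> n = 14 + 5 = 19, sm = 27 + 19 = 46.
Iteration 4: 19 < 33 holds -> n = 19 + 5 = 24, sm = 46 + 24 = 70.
Iteration 5: 24 < 33 holds -> n = 24 + 5 = 29, sm = 70 + 29 = 99.
Iteration 6: 29 < 33 holds -> n = 29 + 5 = 34, sm = 99 + 34 = 133.
Iteration 7: 34 < 33 fails; recursion stops.
SUM(n) = 4 + 9 + 14 + 19 + 24 + 29 + 34 = 133.

133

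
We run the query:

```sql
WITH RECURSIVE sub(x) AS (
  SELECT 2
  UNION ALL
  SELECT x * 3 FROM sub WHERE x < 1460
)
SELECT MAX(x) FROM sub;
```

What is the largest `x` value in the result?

4374

Base: x=2.
Iteration 1: 2 < 1460 holds -> x = 2 * 3 = 6.
Iteration 2: 6 < 1460 holds -> x = 6 * 3 = 18.
Iteration 3: 18 < 1460 holds -> x = 18 * 3 = 54.
Iteration 4: 54 < 1460 holds -> x = 54 * 3 = 162.
Iteration 5: 162 < 1460 holds -> x = 162 * 3 = 486.
Iteration 6: 486 < 1460 holds -> x = 486 * 3 = 1458.
Iteration 7: 1458 < 1460 holds -> x = 1458 * 3 = 4374.
Iteration 8: 4374 < 1460 fails; recursion stops.
x values: 2, 6, 18, 54, 162, 486, 1458, 4374; the maximum is 4374.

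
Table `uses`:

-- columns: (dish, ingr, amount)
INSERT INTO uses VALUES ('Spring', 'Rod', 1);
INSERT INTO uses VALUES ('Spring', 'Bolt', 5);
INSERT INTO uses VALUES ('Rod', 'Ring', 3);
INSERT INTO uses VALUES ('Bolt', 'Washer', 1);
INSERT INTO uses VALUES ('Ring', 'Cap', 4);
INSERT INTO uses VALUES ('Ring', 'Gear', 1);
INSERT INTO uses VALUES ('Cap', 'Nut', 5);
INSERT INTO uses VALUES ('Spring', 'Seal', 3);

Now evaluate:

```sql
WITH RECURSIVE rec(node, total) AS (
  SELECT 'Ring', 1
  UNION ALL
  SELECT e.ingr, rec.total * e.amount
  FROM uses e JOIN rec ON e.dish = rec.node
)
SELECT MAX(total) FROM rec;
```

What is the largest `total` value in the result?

20

Base: (Ring, total=1).
Iteration 1: components of {Ring} -> Cap = 1*4 = 4, Gear = 1*1 = 1.
Iteration 2: components of {Cap,Gear} -> Nut = 4*5 = 20.
Iteration 3: no further components; recursion stops.
total values: 1, 4, 1, 20; the maximum is 20.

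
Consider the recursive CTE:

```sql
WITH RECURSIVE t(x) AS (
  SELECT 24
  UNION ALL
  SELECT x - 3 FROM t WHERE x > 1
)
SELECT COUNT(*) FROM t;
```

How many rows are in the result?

9

Base: x=24.
Iteration 1: 24 > 1 holds -> x = 24 - 3 = 21.
Iteration 2: 21 > 1 holds -> x = 21 - 3 = 18.
Iteration 3: 18 > 1 holds -> x = 18 - 3 = 15.
Iteration 4: 15 > 1 holds -> x = 15 - 3 = 12.
Iteration 5: 12 > 1 holds -> x = 12 - 3 = 9.
Iteration 6: 9 > 1 holds -> x = 9 - 3 = 6.
Iteration 7: 6 > 1 holds -> x = 6 - 3 = 3.
Iteration 8: 3 > 1 holds -> x = 3 - 3 = 0.
Iteration 9: 0 > 1 fails; recursion stops.
Total rows emitted: 9.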